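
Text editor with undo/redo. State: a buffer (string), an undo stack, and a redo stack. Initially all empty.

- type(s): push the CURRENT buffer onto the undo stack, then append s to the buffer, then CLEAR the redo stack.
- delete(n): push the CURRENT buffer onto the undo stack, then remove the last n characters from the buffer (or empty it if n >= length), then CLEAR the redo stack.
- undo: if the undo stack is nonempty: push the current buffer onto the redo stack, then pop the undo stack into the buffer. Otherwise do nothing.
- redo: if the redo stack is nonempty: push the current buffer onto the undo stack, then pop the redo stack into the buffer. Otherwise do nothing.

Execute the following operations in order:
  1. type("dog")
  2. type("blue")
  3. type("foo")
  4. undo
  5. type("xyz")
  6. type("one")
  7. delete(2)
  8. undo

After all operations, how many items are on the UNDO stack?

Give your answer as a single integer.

After op 1 (type): buf='dog' undo_depth=1 redo_depth=0
After op 2 (type): buf='dogblue' undo_depth=2 redo_depth=0
After op 3 (type): buf='dogbluefoo' undo_depth=3 redo_depth=0
After op 4 (undo): buf='dogblue' undo_depth=2 redo_depth=1
After op 5 (type): buf='dogbluexyz' undo_depth=3 redo_depth=0
After op 6 (type): buf='dogbluexyzone' undo_depth=4 redo_depth=0
After op 7 (delete): buf='dogbluexyzo' undo_depth=5 redo_depth=0
After op 8 (undo): buf='dogbluexyzone' undo_depth=4 redo_depth=1

Answer: 4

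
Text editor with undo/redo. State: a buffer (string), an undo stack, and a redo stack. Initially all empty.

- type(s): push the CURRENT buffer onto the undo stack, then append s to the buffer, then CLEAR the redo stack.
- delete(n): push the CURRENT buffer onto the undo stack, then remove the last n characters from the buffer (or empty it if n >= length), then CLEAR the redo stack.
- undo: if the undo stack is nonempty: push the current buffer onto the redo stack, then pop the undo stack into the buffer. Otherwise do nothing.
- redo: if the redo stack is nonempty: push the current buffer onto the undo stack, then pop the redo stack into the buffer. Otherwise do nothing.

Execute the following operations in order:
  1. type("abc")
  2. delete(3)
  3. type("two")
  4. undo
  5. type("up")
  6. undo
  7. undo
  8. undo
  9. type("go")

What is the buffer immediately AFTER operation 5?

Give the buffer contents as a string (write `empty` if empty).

Answer: up

Derivation:
After op 1 (type): buf='abc' undo_depth=1 redo_depth=0
After op 2 (delete): buf='(empty)' undo_depth=2 redo_depth=0
After op 3 (type): buf='two' undo_depth=3 redo_depth=0
After op 4 (undo): buf='(empty)' undo_depth=2 redo_depth=1
After op 5 (type): buf='up' undo_depth=3 redo_depth=0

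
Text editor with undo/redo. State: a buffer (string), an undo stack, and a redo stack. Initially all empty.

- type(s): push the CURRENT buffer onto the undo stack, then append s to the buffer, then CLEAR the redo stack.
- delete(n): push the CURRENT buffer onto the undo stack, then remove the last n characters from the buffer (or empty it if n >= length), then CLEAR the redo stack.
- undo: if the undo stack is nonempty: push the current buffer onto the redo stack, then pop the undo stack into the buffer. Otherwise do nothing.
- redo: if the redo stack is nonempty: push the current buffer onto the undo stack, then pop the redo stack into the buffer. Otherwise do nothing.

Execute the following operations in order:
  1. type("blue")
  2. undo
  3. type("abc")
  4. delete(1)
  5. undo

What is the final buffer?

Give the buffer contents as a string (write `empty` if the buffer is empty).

After op 1 (type): buf='blue' undo_depth=1 redo_depth=0
After op 2 (undo): buf='(empty)' undo_depth=0 redo_depth=1
After op 3 (type): buf='abc' undo_depth=1 redo_depth=0
After op 4 (delete): buf='ab' undo_depth=2 redo_depth=0
After op 5 (undo): buf='abc' undo_depth=1 redo_depth=1

Answer: abc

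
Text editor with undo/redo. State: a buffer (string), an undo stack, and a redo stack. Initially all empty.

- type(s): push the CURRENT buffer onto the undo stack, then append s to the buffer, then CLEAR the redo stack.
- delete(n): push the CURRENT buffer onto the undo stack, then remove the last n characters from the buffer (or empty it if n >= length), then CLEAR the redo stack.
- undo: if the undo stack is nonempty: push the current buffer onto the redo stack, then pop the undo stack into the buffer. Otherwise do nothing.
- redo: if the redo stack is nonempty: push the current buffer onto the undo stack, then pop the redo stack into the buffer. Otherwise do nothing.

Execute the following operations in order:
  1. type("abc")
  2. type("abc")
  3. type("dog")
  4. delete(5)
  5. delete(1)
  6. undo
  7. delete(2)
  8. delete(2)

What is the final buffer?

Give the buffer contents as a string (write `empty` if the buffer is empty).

After op 1 (type): buf='abc' undo_depth=1 redo_depth=0
After op 2 (type): buf='abcabc' undo_depth=2 redo_depth=0
After op 3 (type): buf='abcabcdog' undo_depth=3 redo_depth=0
After op 4 (delete): buf='abca' undo_depth=4 redo_depth=0
After op 5 (delete): buf='abc' undo_depth=5 redo_depth=0
After op 6 (undo): buf='abca' undo_depth=4 redo_depth=1
After op 7 (delete): buf='ab' undo_depth=5 redo_depth=0
After op 8 (delete): buf='(empty)' undo_depth=6 redo_depth=0

Answer: empty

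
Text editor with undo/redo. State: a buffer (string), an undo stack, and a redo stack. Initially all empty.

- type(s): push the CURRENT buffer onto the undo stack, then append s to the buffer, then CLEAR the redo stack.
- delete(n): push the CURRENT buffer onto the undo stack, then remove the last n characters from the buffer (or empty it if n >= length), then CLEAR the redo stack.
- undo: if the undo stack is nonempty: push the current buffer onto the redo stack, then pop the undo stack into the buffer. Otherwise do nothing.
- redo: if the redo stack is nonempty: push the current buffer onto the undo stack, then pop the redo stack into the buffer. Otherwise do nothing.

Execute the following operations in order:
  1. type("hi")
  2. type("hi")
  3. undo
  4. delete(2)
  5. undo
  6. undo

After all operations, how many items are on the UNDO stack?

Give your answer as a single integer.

Answer: 0

Derivation:
After op 1 (type): buf='hi' undo_depth=1 redo_depth=0
After op 2 (type): buf='hihi' undo_depth=2 redo_depth=0
After op 3 (undo): buf='hi' undo_depth=1 redo_depth=1
After op 4 (delete): buf='(empty)' undo_depth=2 redo_depth=0
After op 5 (undo): buf='hi' undo_depth=1 redo_depth=1
After op 6 (undo): buf='(empty)' undo_depth=0 redo_depth=2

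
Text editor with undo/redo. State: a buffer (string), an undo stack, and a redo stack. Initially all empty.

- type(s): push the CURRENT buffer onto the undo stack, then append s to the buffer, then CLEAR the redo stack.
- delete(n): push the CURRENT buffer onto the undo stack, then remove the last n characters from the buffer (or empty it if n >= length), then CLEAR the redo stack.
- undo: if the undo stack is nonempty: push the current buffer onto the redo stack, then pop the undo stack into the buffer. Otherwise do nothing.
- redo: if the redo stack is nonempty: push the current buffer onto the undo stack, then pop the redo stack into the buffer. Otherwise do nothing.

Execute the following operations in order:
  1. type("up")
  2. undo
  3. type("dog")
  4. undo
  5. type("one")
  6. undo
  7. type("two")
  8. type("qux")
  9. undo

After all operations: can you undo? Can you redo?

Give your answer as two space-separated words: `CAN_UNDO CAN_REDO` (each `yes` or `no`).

After op 1 (type): buf='up' undo_depth=1 redo_depth=0
After op 2 (undo): buf='(empty)' undo_depth=0 redo_depth=1
After op 3 (type): buf='dog' undo_depth=1 redo_depth=0
After op 4 (undo): buf='(empty)' undo_depth=0 redo_depth=1
After op 5 (type): buf='one' undo_depth=1 redo_depth=0
After op 6 (undo): buf='(empty)' undo_depth=0 redo_depth=1
After op 7 (type): buf='two' undo_depth=1 redo_depth=0
After op 8 (type): buf='twoqux' undo_depth=2 redo_depth=0
After op 9 (undo): buf='two' undo_depth=1 redo_depth=1

Answer: yes yes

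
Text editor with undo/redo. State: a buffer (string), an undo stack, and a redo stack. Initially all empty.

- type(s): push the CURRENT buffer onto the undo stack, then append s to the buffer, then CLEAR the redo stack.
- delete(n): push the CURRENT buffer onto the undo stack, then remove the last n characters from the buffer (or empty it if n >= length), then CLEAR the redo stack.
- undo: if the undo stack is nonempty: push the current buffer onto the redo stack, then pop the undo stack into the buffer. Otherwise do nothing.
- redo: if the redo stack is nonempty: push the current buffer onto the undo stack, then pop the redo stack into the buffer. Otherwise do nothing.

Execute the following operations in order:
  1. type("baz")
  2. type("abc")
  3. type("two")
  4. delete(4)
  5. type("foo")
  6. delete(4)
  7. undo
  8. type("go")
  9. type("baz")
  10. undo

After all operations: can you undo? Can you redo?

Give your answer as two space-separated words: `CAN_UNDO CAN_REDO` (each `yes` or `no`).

After op 1 (type): buf='baz' undo_depth=1 redo_depth=0
After op 2 (type): buf='bazabc' undo_depth=2 redo_depth=0
After op 3 (type): buf='bazabctwo' undo_depth=3 redo_depth=0
After op 4 (delete): buf='bazab' undo_depth=4 redo_depth=0
After op 5 (type): buf='bazabfoo' undo_depth=5 redo_depth=0
After op 6 (delete): buf='baza' undo_depth=6 redo_depth=0
After op 7 (undo): buf='bazabfoo' undo_depth=5 redo_depth=1
After op 8 (type): buf='bazabfoogo' undo_depth=6 redo_depth=0
After op 9 (type): buf='bazabfoogobaz' undo_depth=7 redo_depth=0
After op 10 (undo): buf='bazabfoogo' undo_depth=6 redo_depth=1

Answer: yes yes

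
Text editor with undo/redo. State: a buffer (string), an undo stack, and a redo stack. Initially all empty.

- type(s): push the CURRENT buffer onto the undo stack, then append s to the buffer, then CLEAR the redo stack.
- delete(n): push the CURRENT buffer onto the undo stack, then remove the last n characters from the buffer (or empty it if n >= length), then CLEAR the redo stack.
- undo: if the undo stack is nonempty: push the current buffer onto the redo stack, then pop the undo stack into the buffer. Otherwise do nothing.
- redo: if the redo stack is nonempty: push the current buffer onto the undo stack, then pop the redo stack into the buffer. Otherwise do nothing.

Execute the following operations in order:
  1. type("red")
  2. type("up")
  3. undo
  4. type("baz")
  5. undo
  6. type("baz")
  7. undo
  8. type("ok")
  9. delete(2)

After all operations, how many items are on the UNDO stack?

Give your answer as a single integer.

After op 1 (type): buf='red' undo_depth=1 redo_depth=0
After op 2 (type): buf='redup' undo_depth=2 redo_depth=0
After op 3 (undo): buf='red' undo_depth=1 redo_depth=1
After op 4 (type): buf='redbaz' undo_depth=2 redo_depth=0
After op 5 (undo): buf='red' undo_depth=1 redo_depth=1
After op 6 (type): buf='redbaz' undo_depth=2 redo_depth=0
After op 7 (undo): buf='red' undo_depth=1 redo_depth=1
After op 8 (type): buf='redok' undo_depth=2 redo_depth=0
After op 9 (delete): buf='red' undo_depth=3 redo_depth=0

Answer: 3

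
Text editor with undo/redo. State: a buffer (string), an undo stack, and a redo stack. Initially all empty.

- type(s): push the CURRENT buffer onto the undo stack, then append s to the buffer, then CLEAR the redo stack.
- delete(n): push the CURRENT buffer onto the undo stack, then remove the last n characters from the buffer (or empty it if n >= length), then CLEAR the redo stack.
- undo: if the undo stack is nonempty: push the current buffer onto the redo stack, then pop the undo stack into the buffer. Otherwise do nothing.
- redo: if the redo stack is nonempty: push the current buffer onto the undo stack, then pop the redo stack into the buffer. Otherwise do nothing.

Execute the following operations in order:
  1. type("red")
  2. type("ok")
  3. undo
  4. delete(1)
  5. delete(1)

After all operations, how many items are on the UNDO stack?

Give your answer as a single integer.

Answer: 3

Derivation:
After op 1 (type): buf='red' undo_depth=1 redo_depth=0
After op 2 (type): buf='redok' undo_depth=2 redo_depth=0
After op 3 (undo): buf='red' undo_depth=1 redo_depth=1
After op 4 (delete): buf='re' undo_depth=2 redo_depth=0
After op 5 (delete): buf='r' undo_depth=3 redo_depth=0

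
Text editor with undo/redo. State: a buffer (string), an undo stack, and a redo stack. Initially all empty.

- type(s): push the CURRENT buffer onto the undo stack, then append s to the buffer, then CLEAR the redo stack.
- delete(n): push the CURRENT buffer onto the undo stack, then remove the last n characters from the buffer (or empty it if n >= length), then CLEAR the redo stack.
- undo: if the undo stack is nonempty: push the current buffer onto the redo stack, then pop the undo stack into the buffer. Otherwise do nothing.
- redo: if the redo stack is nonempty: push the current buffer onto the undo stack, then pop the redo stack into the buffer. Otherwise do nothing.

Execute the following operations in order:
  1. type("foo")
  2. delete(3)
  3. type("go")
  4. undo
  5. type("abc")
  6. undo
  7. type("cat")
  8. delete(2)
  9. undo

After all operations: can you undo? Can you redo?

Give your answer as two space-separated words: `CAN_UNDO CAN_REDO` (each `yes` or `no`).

Answer: yes yes

Derivation:
After op 1 (type): buf='foo' undo_depth=1 redo_depth=0
After op 2 (delete): buf='(empty)' undo_depth=2 redo_depth=0
After op 3 (type): buf='go' undo_depth=3 redo_depth=0
After op 4 (undo): buf='(empty)' undo_depth=2 redo_depth=1
After op 5 (type): buf='abc' undo_depth=3 redo_depth=0
After op 6 (undo): buf='(empty)' undo_depth=2 redo_depth=1
After op 7 (type): buf='cat' undo_depth=3 redo_depth=0
After op 8 (delete): buf='c' undo_depth=4 redo_depth=0
After op 9 (undo): buf='cat' undo_depth=3 redo_depth=1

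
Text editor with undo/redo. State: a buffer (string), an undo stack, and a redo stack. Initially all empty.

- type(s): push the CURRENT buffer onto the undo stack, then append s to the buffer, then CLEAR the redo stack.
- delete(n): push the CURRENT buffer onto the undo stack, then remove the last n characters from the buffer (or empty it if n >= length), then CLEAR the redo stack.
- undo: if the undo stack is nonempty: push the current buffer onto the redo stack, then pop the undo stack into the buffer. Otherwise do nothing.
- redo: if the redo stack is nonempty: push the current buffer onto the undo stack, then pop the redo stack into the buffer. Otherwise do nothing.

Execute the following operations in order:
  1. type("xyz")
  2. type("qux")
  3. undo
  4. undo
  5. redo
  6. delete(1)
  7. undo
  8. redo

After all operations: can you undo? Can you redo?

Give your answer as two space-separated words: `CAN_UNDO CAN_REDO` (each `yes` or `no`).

After op 1 (type): buf='xyz' undo_depth=1 redo_depth=0
After op 2 (type): buf='xyzqux' undo_depth=2 redo_depth=0
After op 3 (undo): buf='xyz' undo_depth=1 redo_depth=1
After op 4 (undo): buf='(empty)' undo_depth=0 redo_depth=2
After op 5 (redo): buf='xyz' undo_depth=1 redo_depth=1
After op 6 (delete): buf='xy' undo_depth=2 redo_depth=0
After op 7 (undo): buf='xyz' undo_depth=1 redo_depth=1
After op 8 (redo): buf='xy' undo_depth=2 redo_depth=0

Answer: yes no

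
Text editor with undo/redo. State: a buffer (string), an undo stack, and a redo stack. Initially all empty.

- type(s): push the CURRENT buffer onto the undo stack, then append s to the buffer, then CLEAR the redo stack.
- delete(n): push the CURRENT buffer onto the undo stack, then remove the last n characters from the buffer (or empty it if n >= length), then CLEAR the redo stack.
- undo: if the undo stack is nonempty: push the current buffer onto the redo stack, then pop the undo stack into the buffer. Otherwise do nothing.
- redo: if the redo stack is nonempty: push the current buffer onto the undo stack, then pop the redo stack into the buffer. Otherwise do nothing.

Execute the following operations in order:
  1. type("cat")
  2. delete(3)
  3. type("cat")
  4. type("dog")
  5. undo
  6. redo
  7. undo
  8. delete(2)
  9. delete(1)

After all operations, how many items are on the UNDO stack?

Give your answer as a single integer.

After op 1 (type): buf='cat' undo_depth=1 redo_depth=0
After op 2 (delete): buf='(empty)' undo_depth=2 redo_depth=0
After op 3 (type): buf='cat' undo_depth=3 redo_depth=0
After op 4 (type): buf='catdog' undo_depth=4 redo_depth=0
After op 5 (undo): buf='cat' undo_depth=3 redo_depth=1
After op 6 (redo): buf='catdog' undo_depth=4 redo_depth=0
After op 7 (undo): buf='cat' undo_depth=3 redo_depth=1
After op 8 (delete): buf='c' undo_depth=4 redo_depth=0
After op 9 (delete): buf='(empty)' undo_depth=5 redo_depth=0

Answer: 5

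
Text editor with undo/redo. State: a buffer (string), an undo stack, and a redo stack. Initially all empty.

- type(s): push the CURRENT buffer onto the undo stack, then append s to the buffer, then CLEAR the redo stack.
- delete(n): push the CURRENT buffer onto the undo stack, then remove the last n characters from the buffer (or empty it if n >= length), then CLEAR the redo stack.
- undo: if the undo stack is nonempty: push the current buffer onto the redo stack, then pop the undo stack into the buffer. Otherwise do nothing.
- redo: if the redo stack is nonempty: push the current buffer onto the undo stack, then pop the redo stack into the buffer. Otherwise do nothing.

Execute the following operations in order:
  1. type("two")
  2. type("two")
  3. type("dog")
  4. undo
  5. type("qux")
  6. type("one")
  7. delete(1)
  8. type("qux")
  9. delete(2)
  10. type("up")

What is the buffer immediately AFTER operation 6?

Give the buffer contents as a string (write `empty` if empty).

Answer: twotwoquxone

Derivation:
After op 1 (type): buf='two' undo_depth=1 redo_depth=0
After op 2 (type): buf='twotwo' undo_depth=2 redo_depth=0
After op 3 (type): buf='twotwodog' undo_depth=3 redo_depth=0
After op 4 (undo): buf='twotwo' undo_depth=2 redo_depth=1
After op 5 (type): buf='twotwoqux' undo_depth=3 redo_depth=0
After op 6 (type): buf='twotwoquxone' undo_depth=4 redo_depth=0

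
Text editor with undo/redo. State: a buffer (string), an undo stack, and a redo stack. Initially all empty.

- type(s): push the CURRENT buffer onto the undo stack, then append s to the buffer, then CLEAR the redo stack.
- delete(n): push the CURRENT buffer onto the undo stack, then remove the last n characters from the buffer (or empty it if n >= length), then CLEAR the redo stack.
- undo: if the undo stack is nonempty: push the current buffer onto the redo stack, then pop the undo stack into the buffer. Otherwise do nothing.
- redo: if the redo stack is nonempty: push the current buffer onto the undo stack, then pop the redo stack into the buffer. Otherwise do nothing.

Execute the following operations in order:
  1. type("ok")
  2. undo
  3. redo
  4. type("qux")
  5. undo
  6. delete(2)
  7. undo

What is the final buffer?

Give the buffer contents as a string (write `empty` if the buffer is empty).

Answer: ok

Derivation:
After op 1 (type): buf='ok' undo_depth=1 redo_depth=0
After op 2 (undo): buf='(empty)' undo_depth=0 redo_depth=1
After op 3 (redo): buf='ok' undo_depth=1 redo_depth=0
After op 4 (type): buf='okqux' undo_depth=2 redo_depth=0
After op 5 (undo): buf='ok' undo_depth=1 redo_depth=1
After op 6 (delete): buf='(empty)' undo_depth=2 redo_depth=0
After op 7 (undo): buf='ok' undo_depth=1 redo_depth=1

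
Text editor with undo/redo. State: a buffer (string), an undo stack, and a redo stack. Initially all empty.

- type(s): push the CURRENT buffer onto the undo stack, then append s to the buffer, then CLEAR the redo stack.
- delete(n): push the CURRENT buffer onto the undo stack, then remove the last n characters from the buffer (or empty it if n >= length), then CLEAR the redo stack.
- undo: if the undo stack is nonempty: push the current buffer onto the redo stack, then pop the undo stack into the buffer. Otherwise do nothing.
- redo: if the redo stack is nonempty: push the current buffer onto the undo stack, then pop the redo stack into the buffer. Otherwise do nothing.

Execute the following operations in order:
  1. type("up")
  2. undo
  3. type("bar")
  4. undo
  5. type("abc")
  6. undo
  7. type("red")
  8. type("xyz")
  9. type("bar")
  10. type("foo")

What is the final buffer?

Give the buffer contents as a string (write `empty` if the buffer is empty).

After op 1 (type): buf='up' undo_depth=1 redo_depth=0
After op 2 (undo): buf='(empty)' undo_depth=0 redo_depth=1
After op 3 (type): buf='bar' undo_depth=1 redo_depth=0
After op 4 (undo): buf='(empty)' undo_depth=0 redo_depth=1
After op 5 (type): buf='abc' undo_depth=1 redo_depth=0
After op 6 (undo): buf='(empty)' undo_depth=0 redo_depth=1
After op 7 (type): buf='red' undo_depth=1 redo_depth=0
After op 8 (type): buf='redxyz' undo_depth=2 redo_depth=0
After op 9 (type): buf='redxyzbar' undo_depth=3 redo_depth=0
After op 10 (type): buf='redxyzbarfoo' undo_depth=4 redo_depth=0

Answer: redxyzbarfoo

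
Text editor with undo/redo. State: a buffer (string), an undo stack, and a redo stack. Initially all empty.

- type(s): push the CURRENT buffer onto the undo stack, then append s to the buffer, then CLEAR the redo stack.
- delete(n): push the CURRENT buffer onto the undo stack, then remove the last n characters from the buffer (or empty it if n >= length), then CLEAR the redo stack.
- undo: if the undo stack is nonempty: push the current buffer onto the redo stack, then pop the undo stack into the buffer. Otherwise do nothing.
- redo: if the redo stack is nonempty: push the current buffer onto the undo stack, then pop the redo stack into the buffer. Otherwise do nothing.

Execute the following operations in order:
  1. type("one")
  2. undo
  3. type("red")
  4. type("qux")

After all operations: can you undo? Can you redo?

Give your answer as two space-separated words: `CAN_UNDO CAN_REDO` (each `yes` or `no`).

After op 1 (type): buf='one' undo_depth=1 redo_depth=0
After op 2 (undo): buf='(empty)' undo_depth=0 redo_depth=1
After op 3 (type): buf='red' undo_depth=1 redo_depth=0
After op 4 (type): buf='redqux' undo_depth=2 redo_depth=0

Answer: yes no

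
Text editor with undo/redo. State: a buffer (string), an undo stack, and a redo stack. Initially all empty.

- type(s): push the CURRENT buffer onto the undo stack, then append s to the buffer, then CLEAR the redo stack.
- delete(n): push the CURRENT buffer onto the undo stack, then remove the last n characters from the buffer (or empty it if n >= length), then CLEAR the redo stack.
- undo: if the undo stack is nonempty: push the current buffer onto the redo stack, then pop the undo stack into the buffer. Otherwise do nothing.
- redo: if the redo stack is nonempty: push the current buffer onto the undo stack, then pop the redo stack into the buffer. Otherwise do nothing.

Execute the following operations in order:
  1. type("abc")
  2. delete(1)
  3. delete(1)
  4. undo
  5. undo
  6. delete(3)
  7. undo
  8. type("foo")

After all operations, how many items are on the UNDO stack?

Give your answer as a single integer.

Answer: 2

Derivation:
After op 1 (type): buf='abc' undo_depth=1 redo_depth=0
After op 2 (delete): buf='ab' undo_depth=2 redo_depth=0
After op 3 (delete): buf='a' undo_depth=3 redo_depth=0
After op 4 (undo): buf='ab' undo_depth=2 redo_depth=1
After op 5 (undo): buf='abc' undo_depth=1 redo_depth=2
After op 6 (delete): buf='(empty)' undo_depth=2 redo_depth=0
After op 7 (undo): buf='abc' undo_depth=1 redo_depth=1
After op 8 (type): buf='abcfoo' undo_depth=2 redo_depth=0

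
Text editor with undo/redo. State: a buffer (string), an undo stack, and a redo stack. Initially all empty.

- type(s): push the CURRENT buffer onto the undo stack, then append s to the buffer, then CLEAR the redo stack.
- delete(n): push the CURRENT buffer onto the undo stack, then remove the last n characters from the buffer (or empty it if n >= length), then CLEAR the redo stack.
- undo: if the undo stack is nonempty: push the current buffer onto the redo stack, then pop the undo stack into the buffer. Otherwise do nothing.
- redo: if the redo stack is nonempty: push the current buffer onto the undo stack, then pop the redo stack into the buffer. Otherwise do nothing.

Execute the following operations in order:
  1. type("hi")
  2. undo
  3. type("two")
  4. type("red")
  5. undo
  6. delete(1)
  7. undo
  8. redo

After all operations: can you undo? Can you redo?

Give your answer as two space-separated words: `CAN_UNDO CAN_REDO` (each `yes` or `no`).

After op 1 (type): buf='hi' undo_depth=1 redo_depth=0
After op 2 (undo): buf='(empty)' undo_depth=0 redo_depth=1
After op 3 (type): buf='two' undo_depth=1 redo_depth=0
After op 4 (type): buf='twored' undo_depth=2 redo_depth=0
After op 5 (undo): buf='two' undo_depth=1 redo_depth=1
After op 6 (delete): buf='tw' undo_depth=2 redo_depth=0
After op 7 (undo): buf='two' undo_depth=1 redo_depth=1
After op 8 (redo): buf='tw' undo_depth=2 redo_depth=0

Answer: yes no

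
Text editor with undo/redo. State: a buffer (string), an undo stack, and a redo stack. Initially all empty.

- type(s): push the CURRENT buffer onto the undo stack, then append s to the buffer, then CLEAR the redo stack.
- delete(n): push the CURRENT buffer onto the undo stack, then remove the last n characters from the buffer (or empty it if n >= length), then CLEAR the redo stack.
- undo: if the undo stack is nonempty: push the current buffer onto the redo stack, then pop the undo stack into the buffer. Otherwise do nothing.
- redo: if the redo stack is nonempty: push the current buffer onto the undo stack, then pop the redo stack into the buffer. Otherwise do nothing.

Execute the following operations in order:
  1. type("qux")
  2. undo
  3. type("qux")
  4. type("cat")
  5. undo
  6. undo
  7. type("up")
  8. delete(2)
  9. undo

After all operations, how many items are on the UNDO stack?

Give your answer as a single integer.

Answer: 1

Derivation:
After op 1 (type): buf='qux' undo_depth=1 redo_depth=0
After op 2 (undo): buf='(empty)' undo_depth=0 redo_depth=1
After op 3 (type): buf='qux' undo_depth=1 redo_depth=0
After op 4 (type): buf='quxcat' undo_depth=2 redo_depth=0
After op 5 (undo): buf='qux' undo_depth=1 redo_depth=1
After op 6 (undo): buf='(empty)' undo_depth=0 redo_depth=2
After op 7 (type): buf='up' undo_depth=1 redo_depth=0
After op 8 (delete): buf='(empty)' undo_depth=2 redo_depth=0
After op 9 (undo): buf='up' undo_depth=1 redo_depth=1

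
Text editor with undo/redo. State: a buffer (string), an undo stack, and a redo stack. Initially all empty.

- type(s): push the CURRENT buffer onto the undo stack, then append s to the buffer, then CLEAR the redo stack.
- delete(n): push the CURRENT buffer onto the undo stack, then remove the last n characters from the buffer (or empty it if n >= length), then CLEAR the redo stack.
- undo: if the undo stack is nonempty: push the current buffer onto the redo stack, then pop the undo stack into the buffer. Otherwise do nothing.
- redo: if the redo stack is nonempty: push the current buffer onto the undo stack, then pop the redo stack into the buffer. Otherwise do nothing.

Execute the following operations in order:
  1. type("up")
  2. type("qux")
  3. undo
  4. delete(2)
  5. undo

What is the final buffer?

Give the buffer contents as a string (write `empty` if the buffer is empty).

After op 1 (type): buf='up' undo_depth=1 redo_depth=0
After op 2 (type): buf='upqux' undo_depth=2 redo_depth=0
After op 3 (undo): buf='up' undo_depth=1 redo_depth=1
After op 4 (delete): buf='(empty)' undo_depth=2 redo_depth=0
After op 5 (undo): buf='up' undo_depth=1 redo_depth=1

Answer: up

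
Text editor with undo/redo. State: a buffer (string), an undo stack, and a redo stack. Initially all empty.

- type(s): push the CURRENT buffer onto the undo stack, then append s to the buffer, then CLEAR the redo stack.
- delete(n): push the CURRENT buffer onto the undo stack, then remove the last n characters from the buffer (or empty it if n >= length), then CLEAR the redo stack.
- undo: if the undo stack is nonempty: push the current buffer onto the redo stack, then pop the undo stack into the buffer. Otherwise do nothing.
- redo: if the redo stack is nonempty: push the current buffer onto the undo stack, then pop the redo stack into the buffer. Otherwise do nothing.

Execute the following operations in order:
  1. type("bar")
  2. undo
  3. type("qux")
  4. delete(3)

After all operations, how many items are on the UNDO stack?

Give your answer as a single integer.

After op 1 (type): buf='bar' undo_depth=1 redo_depth=0
After op 2 (undo): buf='(empty)' undo_depth=0 redo_depth=1
After op 3 (type): buf='qux' undo_depth=1 redo_depth=0
After op 4 (delete): buf='(empty)' undo_depth=2 redo_depth=0

Answer: 2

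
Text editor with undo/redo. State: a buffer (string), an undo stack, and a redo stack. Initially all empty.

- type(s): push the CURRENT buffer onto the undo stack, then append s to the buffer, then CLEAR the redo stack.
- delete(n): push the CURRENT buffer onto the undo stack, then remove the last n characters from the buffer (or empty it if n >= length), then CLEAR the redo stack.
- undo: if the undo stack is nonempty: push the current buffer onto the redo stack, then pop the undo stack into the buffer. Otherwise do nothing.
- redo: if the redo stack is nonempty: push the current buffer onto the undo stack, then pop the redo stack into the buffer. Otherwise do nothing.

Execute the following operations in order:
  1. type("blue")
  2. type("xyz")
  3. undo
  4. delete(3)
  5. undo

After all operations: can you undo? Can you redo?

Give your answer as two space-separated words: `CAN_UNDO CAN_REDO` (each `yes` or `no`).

Answer: yes yes

Derivation:
After op 1 (type): buf='blue' undo_depth=1 redo_depth=0
After op 2 (type): buf='bluexyz' undo_depth=2 redo_depth=0
After op 3 (undo): buf='blue' undo_depth=1 redo_depth=1
After op 4 (delete): buf='b' undo_depth=2 redo_depth=0
After op 5 (undo): buf='blue' undo_depth=1 redo_depth=1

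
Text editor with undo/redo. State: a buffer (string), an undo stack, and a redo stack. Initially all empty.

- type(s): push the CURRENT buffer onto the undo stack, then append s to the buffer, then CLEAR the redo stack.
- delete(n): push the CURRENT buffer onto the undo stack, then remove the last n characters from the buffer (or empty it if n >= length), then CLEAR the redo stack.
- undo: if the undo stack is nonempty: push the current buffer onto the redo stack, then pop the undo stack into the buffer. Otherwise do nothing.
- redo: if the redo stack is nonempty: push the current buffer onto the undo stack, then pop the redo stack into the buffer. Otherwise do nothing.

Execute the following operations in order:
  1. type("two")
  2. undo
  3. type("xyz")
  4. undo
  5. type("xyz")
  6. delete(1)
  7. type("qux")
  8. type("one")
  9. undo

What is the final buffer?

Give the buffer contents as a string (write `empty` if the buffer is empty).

Answer: xyqux

Derivation:
After op 1 (type): buf='two' undo_depth=1 redo_depth=0
After op 2 (undo): buf='(empty)' undo_depth=0 redo_depth=1
After op 3 (type): buf='xyz' undo_depth=1 redo_depth=0
After op 4 (undo): buf='(empty)' undo_depth=0 redo_depth=1
After op 5 (type): buf='xyz' undo_depth=1 redo_depth=0
After op 6 (delete): buf='xy' undo_depth=2 redo_depth=0
After op 7 (type): buf='xyqux' undo_depth=3 redo_depth=0
After op 8 (type): buf='xyquxone' undo_depth=4 redo_depth=0
After op 9 (undo): buf='xyqux' undo_depth=3 redo_depth=1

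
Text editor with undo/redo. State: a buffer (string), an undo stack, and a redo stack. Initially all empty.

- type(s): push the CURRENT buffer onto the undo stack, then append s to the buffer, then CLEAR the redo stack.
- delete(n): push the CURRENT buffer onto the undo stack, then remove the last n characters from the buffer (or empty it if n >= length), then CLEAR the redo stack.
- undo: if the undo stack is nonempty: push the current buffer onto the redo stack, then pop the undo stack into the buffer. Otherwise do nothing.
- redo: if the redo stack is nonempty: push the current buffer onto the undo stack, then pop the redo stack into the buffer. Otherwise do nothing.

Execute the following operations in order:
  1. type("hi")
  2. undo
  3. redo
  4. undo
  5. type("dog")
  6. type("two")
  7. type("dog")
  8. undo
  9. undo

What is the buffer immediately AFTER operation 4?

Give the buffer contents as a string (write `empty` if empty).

After op 1 (type): buf='hi' undo_depth=1 redo_depth=0
After op 2 (undo): buf='(empty)' undo_depth=0 redo_depth=1
After op 3 (redo): buf='hi' undo_depth=1 redo_depth=0
After op 4 (undo): buf='(empty)' undo_depth=0 redo_depth=1

Answer: empty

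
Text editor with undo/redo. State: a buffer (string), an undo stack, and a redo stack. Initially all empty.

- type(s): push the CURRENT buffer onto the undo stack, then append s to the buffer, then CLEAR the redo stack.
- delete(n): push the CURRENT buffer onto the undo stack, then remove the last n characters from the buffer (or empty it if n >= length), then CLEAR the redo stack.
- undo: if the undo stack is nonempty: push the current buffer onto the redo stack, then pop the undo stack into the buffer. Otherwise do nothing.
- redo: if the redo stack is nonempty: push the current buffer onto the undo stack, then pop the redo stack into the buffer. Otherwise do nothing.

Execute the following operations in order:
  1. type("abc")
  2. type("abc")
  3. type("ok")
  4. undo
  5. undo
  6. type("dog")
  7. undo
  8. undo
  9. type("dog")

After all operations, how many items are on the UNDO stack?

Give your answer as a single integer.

Answer: 1

Derivation:
After op 1 (type): buf='abc' undo_depth=1 redo_depth=0
After op 2 (type): buf='abcabc' undo_depth=2 redo_depth=0
After op 3 (type): buf='abcabcok' undo_depth=3 redo_depth=0
After op 4 (undo): buf='abcabc' undo_depth=2 redo_depth=1
After op 5 (undo): buf='abc' undo_depth=1 redo_depth=2
After op 6 (type): buf='abcdog' undo_depth=2 redo_depth=0
After op 7 (undo): buf='abc' undo_depth=1 redo_depth=1
After op 8 (undo): buf='(empty)' undo_depth=0 redo_depth=2
After op 9 (type): buf='dog' undo_depth=1 redo_depth=0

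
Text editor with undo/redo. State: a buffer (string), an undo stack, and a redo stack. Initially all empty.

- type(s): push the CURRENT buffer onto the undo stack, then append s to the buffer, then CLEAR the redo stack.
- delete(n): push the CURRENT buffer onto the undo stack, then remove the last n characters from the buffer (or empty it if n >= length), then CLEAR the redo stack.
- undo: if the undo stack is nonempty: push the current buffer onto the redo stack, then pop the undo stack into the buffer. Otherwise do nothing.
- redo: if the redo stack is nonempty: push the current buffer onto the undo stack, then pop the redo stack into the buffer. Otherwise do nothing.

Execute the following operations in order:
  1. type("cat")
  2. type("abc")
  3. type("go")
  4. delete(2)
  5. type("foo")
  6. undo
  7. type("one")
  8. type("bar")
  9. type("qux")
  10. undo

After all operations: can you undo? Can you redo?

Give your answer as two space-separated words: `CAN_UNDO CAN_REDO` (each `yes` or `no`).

Answer: yes yes

Derivation:
After op 1 (type): buf='cat' undo_depth=1 redo_depth=0
After op 2 (type): buf='catabc' undo_depth=2 redo_depth=0
After op 3 (type): buf='catabcgo' undo_depth=3 redo_depth=0
After op 4 (delete): buf='catabc' undo_depth=4 redo_depth=0
After op 5 (type): buf='catabcfoo' undo_depth=5 redo_depth=0
After op 6 (undo): buf='catabc' undo_depth=4 redo_depth=1
After op 7 (type): buf='catabcone' undo_depth=5 redo_depth=0
After op 8 (type): buf='catabconebar' undo_depth=6 redo_depth=0
After op 9 (type): buf='catabconebarqux' undo_depth=7 redo_depth=0
After op 10 (undo): buf='catabconebar' undo_depth=6 redo_depth=1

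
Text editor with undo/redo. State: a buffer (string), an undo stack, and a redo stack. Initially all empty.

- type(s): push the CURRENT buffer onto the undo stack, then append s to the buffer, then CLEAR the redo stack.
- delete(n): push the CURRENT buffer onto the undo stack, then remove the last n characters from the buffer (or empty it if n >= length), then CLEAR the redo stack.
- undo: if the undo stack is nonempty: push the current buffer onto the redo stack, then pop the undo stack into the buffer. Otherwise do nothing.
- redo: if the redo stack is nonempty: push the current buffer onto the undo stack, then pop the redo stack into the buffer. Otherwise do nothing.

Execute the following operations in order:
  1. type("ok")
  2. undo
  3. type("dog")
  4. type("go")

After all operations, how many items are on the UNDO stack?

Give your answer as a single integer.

After op 1 (type): buf='ok' undo_depth=1 redo_depth=0
After op 2 (undo): buf='(empty)' undo_depth=0 redo_depth=1
After op 3 (type): buf='dog' undo_depth=1 redo_depth=0
After op 4 (type): buf='doggo' undo_depth=2 redo_depth=0

Answer: 2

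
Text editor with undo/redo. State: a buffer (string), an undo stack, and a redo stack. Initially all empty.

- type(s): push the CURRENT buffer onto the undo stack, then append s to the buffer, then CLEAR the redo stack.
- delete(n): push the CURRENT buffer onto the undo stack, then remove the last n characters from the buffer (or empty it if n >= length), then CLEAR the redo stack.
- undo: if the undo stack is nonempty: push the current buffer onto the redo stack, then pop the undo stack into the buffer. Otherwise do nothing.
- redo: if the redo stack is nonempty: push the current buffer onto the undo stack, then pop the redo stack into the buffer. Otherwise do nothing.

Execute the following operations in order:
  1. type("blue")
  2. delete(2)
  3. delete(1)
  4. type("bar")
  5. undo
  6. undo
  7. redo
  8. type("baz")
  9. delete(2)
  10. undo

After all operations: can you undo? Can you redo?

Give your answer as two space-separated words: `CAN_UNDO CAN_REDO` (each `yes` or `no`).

After op 1 (type): buf='blue' undo_depth=1 redo_depth=0
After op 2 (delete): buf='bl' undo_depth=2 redo_depth=0
After op 3 (delete): buf='b' undo_depth=3 redo_depth=0
After op 4 (type): buf='bbar' undo_depth=4 redo_depth=0
After op 5 (undo): buf='b' undo_depth=3 redo_depth=1
After op 6 (undo): buf='bl' undo_depth=2 redo_depth=2
After op 7 (redo): buf='b' undo_depth=3 redo_depth=1
After op 8 (type): buf='bbaz' undo_depth=4 redo_depth=0
After op 9 (delete): buf='bb' undo_depth=5 redo_depth=0
After op 10 (undo): buf='bbaz' undo_depth=4 redo_depth=1

Answer: yes yes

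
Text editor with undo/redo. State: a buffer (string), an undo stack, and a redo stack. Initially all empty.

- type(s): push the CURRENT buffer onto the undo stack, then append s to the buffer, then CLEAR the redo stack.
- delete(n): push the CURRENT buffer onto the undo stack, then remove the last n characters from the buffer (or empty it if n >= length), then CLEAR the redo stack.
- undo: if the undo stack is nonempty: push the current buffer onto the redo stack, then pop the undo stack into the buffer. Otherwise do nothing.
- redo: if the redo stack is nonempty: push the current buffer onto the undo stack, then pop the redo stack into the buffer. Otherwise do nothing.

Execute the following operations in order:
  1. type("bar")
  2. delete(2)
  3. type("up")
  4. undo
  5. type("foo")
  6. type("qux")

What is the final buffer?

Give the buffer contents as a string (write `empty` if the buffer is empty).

Answer: bfooqux

Derivation:
After op 1 (type): buf='bar' undo_depth=1 redo_depth=0
After op 2 (delete): buf='b' undo_depth=2 redo_depth=0
After op 3 (type): buf='bup' undo_depth=3 redo_depth=0
After op 4 (undo): buf='b' undo_depth=2 redo_depth=1
After op 5 (type): buf='bfoo' undo_depth=3 redo_depth=0
After op 6 (type): buf='bfooqux' undo_depth=4 redo_depth=0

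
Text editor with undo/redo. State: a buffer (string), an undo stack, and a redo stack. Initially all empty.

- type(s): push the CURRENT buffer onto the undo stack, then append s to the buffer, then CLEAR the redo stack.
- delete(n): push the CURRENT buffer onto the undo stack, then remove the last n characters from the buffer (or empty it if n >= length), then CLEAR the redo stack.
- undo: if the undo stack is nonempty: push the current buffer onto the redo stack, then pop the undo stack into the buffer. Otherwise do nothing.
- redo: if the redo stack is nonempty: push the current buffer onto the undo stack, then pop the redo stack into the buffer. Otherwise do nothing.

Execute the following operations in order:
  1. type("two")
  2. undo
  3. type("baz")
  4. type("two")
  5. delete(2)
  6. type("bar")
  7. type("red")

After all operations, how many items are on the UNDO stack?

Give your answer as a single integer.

Answer: 5

Derivation:
After op 1 (type): buf='two' undo_depth=1 redo_depth=0
After op 2 (undo): buf='(empty)' undo_depth=0 redo_depth=1
After op 3 (type): buf='baz' undo_depth=1 redo_depth=0
After op 4 (type): buf='baztwo' undo_depth=2 redo_depth=0
After op 5 (delete): buf='bazt' undo_depth=3 redo_depth=0
After op 6 (type): buf='baztbar' undo_depth=4 redo_depth=0
After op 7 (type): buf='baztbarred' undo_depth=5 redo_depth=0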